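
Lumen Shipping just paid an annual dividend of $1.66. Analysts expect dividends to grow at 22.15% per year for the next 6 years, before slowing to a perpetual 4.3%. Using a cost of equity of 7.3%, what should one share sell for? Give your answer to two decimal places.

Two-stage DDM. Project D₁…D_6 at 0.2215, terminal growth 0.043, discount at r = 0.073.
D_1 = 2.0277
D_2 = 2.4768
D_3 = 3.0254
D_4 = 3.6956
D_5 = 4.5141
D_6 = 5.5140
Terminal value at t=6: TV = D_7/(r−g) = 5.7511/(0.073−0.043) = 191.7044
P₀ = 2.0277/(1+0.073)^1 + 2.4768/(1+0.073)^2 + 3.0254/(1+0.073)^3 + 3.6956/(1+0.073)^4 + 4.5141/(1+0.073)^5 + 5.5140/(1+0.073)^6 + 191.7044/(1+0.073)^6 = 141.6775

$141.68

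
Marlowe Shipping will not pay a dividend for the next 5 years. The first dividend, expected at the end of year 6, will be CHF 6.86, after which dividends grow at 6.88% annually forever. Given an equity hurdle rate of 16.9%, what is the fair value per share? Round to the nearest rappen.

CHF 31.36

Deferred-dividend DDM. At t=5 the remaining stream is a growing perpetuity with first payment D_6 = 6.86.
V_5 = D_6/(r−g) = 6.86/(0.169−0.0688) = 68.4631
P₀ = V_5/(1+r)^5 = 68.4631/(1+0.169)^5 = 31.3606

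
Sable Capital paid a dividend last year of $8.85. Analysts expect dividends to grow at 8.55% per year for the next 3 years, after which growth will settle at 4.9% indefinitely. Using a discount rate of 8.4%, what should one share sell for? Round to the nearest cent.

Two-stage DDM. Project D₁…D_3 at 0.0855, terminal growth 0.049, discount at r = 0.084.
D_1 = 9.6067
D_2 = 10.4280
D_3 = 11.3196
Terminal value at t=3: TV = D_4/(r−g) = 11.8743/(0.084−0.049) = 339.2659
P₀ = 9.6067/(1+0.084)^1 + 10.4280/(1+0.084)^2 + 11.3196/(1+0.084)^3 + 339.2659/(1+0.084)^3 = 292.9733

$292.97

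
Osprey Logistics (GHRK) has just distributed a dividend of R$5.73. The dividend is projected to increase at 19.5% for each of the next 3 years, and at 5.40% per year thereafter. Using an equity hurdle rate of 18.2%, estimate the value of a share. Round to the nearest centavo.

R$66.33

Two-stage DDM. Project D₁…D_3 at 0.195, terminal growth 0.054, discount at r = 0.182.
D_1 = 6.8474
D_2 = 8.1826
D_3 = 9.7782
Terminal value at t=3: TV = D_4/(r−g) = 10.3062/(0.182−0.054) = 80.5173
P₀ = 6.8474/(1+0.182)^1 + 8.1826/(1+0.182)^2 + 9.7782/(1+0.182)^3 + 80.5173/(1+0.182)^3 = 66.3279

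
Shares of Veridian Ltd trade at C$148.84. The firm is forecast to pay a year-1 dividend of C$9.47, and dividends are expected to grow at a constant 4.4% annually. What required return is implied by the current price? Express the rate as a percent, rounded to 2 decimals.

10.76%

Rearranging the constant-growth DDM: r = D₁/P₀ + g.
r = 9.4700 / 148.84 + 0.044 = 0.06363 + 0.044 = 0.10763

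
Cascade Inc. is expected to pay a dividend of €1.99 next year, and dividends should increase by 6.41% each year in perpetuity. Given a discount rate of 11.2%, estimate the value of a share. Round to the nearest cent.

Gordon growth model: P₀ = D₁/(r − g), with D₁ = 1.99 given directly.
P₀ = 1.9900 / (0.112 − 0.0641) = 1.9900 / 0.0479 = 41.5449

€41.54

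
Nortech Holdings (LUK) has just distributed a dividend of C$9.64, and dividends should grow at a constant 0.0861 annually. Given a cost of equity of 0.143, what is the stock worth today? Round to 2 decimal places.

Gordon growth model: P₀ = D₁/(r − g). D₁ = 9.64 × (1 + 0.0861) = 10.4700.
P₀ = 10.4700 / (0.143 − 0.0861) = 10.4700 / 0.0569 = 184.0071

C$184.01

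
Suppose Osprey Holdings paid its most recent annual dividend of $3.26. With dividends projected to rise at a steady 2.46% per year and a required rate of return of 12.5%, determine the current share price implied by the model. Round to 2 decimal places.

$33.27

Gordon growth model: P₀ = D₁/(r − g). D₁ = 3.26 × (1 + 0.0246) = 3.3402.
P₀ = 3.3402 / (0.125 − 0.0246) = 3.3402 / 0.1004 = 33.2689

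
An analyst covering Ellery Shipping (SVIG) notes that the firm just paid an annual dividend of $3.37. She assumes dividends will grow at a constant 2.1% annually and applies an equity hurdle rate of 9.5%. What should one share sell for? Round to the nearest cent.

Gordon growth model: P₀ = D₁/(r − g). D₁ = 3.37 × (1 + 0.021) = 3.4408.
P₀ = 3.4408 / (0.095 − 0.021) = 3.4408 / 0.074 = 46.4969

$46.50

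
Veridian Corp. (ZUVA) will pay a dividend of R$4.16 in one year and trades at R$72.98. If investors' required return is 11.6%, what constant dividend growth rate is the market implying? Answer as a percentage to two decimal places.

From P₀ = D₁/(r − g), the implied growth is g = r − D₁/P₀.
g = 0.116 − 4.16/72.98 = 0.116 − 0.05700 = 0.05900

5.90%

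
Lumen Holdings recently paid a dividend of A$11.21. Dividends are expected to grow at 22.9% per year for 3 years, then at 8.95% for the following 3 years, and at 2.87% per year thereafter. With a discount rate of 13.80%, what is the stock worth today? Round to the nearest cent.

A$194.77

Three-stage DDM. Project D₁…D_6; terminal Gordon value at t=6 with g = 0.0287; discount at r = 0.138.
D_1 = 13.7771
D_2 = 16.9320
D_3 = 20.8095
D_4 = 22.6719
D_5 = 24.7011
D_6 = 26.9118
TV_6 = 27.6842/(0.138−0.0287) = 253.2862
P₀ = Σ Dₜ/(1+r)ᵗ + TV_6/(1+r)^6 = 194.7677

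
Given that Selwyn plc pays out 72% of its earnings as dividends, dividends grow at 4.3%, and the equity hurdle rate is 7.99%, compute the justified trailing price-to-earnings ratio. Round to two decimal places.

20.35

Justified trailing P/E = b(1+g)/(r−g) = 0.72×(1+0.043)/(0.0799−0.043) = 20.3512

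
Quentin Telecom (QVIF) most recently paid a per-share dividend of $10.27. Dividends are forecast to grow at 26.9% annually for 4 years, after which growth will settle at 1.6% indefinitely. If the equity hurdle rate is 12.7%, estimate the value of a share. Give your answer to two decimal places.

$206.87

Two-stage DDM. Project D₁…D_4 at 0.269, terminal growth 0.016, discount at r = 0.127.
D_1 = 13.0326
D_2 = 16.5384
D_3 = 20.9872
D_4 = 26.6328
Terminal value at t=4: TV = D_5/(r−g) = 27.0589/(0.127−0.016) = 243.7742
P₀ = 13.0326/(1+0.127)^1 + 16.5384/(1+0.127)^2 + 20.9872/(1+0.127)^3 + 26.6328/(1+0.127)^4 + 243.7742/(1+0.127)^4 = 206.8653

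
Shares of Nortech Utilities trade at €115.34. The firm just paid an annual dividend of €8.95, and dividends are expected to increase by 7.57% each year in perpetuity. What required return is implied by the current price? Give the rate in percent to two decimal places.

Rearranging the constant-growth DDM: r = D₁/P₀ + g.
D₁ = 8.95 × (1 + 0.0757) = 9.6275.
r = 9.6275 / 115.34 + 0.0757 = 0.08347 + 0.0757 = 0.15917

15.92%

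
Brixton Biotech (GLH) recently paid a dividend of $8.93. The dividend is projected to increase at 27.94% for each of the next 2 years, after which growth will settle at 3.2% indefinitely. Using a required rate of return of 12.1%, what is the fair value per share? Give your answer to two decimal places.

$156.70

Two-stage DDM. Project D₁…D_2 at 0.2794, terminal growth 0.032, discount at r = 0.121.
D_1 = 11.4250
D_2 = 14.6172
Terminal value at t=2: TV = D_3/(r−g) = 15.0849/(0.121−0.032) = 169.4938
P₀ = 11.4250/(1+0.121)^1 + 14.6172/(1+0.121)^2 + 169.4938/(1+0.121)^2 = 156.7023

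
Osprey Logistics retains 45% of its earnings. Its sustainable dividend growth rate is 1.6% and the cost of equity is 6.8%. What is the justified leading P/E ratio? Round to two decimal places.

Payout ratio b = 1 − 0.45 = 0.55.
Justified leading P/E = b/(r−g) = 0.55/(0.068−0.016) = 10.5769

10.58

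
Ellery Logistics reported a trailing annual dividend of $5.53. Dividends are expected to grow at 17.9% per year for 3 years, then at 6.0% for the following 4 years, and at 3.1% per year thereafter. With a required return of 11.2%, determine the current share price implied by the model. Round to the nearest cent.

Three-stage DDM. Project D₁…D_7; terminal Gordon value at t=7 with g = 0.031; discount at r = 0.112.
D_1 = 6.5199
D_2 = 7.6869
D_3 = 9.0629
D_4 = 9.6067
D_5 = 10.1831
D_6 = 10.7940
D_7 = 11.4417
TV_7 = 11.7964/(0.112−0.031) = 145.6343
P₀ = Σ Dₜ/(1+r)ᵗ + TV_7/(1+r)^7 = 111.3610

$111.36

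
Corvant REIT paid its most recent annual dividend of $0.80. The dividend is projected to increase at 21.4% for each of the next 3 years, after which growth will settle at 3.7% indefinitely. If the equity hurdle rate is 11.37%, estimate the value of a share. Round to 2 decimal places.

Two-stage DDM. Project D₁…D_3 at 0.214, terminal growth 0.037, discount at r = 0.1137.
D_1 = 0.9712
D_2 = 1.1790
D_3 = 1.4314
Terminal value at t=3: TV = D_4/(r−g) = 1.4843/(0.1137−0.037) = 19.3522
P₀ = 0.9712/(1+0.1137)^1 + 1.1790/(1+0.1137)^2 + 1.4314/(1+0.1137)^3 + 19.3522/(1+0.1137)^3 = 16.8684

$16.87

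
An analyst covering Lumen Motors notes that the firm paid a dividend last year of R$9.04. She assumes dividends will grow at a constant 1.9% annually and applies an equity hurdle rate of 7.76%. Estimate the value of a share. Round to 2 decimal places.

Gordon growth model: P₀ = D₁/(r − g). D₁ = 9.04 × (1 + 0.019) = 9.2118.
P₀ = 9.2118 / (0.0776 − 0.019) = 9.2118 / 0.0586 = 157.1973

R$157.20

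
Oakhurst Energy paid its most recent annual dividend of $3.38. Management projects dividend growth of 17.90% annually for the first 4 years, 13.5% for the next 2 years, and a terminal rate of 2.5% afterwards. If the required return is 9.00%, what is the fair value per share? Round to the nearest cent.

Three-stage DDM. Project D₁…D_6; terminal Gordon value at t=6 with g = 0.025; discount at r = 0.09.
D_1 = 3.9850
D_2 = 4.6983
D_3 = 5.5393
D_4 = 6.5309
D_5 = 7.4126
D_6 = 8.4132
TV_6 = 8.6236/(0.09−0.025) = 132.6704
P₀ = Σ Dₜ/(1+r)ᵗ + TV_6/(1+r)^6 = 105.4557

$105.46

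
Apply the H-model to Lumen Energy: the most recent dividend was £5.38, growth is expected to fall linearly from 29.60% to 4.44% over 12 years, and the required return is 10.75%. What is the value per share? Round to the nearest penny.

£217.76

H-model: P₀ = D₀[(1+g_L) + H(g_S−g_L)]/(r−g_L), with H = 12/2 = 6.
P₀ = 5.38 × [(1+0.0444) + 6×(0.296−0.0444)] / (0.1075−0.0444)
   = 5.38 × 2.5540 / 0.0631 = 217.7578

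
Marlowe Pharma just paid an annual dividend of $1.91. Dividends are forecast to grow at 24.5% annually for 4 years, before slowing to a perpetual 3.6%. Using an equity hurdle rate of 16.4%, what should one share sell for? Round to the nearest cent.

Two-stage DDM. Project D₁…D_4 at 0.245, terminal growth 0.036, discount at r = 0.164.
D_1 = 2.3780
D_2 = 2.9605
D_3 = 3.6859
D_4 = 4.5889
Terminal value at t=4: TV = D_5/(r−g) = 4.7541/(0.164−0.036) = 37.1416
P₀ = 2.3780/(1+0.164)^1 + 2.9605/(1+0.164)^2 + 3.6859/(1+0.164)^3 + 4.5889/(1+0.164)^4 + 37.1416/(1+0.164)^4 = 29.2973

$29.30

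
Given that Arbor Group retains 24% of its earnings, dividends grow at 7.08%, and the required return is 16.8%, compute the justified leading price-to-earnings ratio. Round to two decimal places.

Payout ratio b = 1 − 0.24 = 0.76.
Justified leading P/E = b/(r−g) = 0.76/(0.168−0.0708) = 7.8189

7.82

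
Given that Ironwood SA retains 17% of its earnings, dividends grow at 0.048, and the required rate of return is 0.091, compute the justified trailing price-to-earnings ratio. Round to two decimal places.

20.23

Payout ratio b = 1 − 0.17 = 0.83.
Justified trailing P/E = b(1+g)/(r−g) = 0.83×(1+0.048)/(0.091−0.048) = 20.2288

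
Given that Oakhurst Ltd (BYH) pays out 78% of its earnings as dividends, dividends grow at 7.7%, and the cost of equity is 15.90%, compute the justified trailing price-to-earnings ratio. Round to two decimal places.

Justified trailing P/E = b(1+g)/(r−g) = 0.78×(1+0.077)/(0.159−0.077) = 10.2446

10.24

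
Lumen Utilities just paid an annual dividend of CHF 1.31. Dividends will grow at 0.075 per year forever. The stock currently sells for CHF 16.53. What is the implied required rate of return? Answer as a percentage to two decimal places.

16.02%

Rearranging the constant-growth DDM: r = D₁/P₀ + g.
D₁ = 1.31 × (1 + 0.075) = 1.4083.
r = 1.4083 / 16.53 + 0.075 = 0.08519 + 0.075 = 0.16019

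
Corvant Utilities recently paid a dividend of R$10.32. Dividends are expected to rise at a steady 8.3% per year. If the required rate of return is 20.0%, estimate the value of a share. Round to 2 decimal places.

R$95.53

Gordon growth model: P₀ = D₁/(r − g). D₁ = 10.32 × (1 + 0.083) = 11.1766.
P₀ = 11.1766 / (0.2 − 0.083) = 11.1766 / 0.117 = 95.5262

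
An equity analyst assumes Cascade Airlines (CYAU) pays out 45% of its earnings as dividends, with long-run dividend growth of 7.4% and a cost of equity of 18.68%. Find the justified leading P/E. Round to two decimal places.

Justified leading P/E = b/(r−g) = 0.45/(0.1868−0.074) = 3.9894

3.99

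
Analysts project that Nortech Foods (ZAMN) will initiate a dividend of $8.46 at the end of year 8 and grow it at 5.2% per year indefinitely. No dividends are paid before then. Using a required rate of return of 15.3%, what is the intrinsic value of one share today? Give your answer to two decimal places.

$30.92

Deferred-dividend DDM. At t=7 the remaining stream is a growing perpetuity with first payment D_8 = 8.46.
V_7 = D_8/(r−g) = 8.46/(0.153−0.052) = 83.7624
P₀ = V_7/(1+r)^7 = 83.7624/(1+0.153)^7 = 30.9203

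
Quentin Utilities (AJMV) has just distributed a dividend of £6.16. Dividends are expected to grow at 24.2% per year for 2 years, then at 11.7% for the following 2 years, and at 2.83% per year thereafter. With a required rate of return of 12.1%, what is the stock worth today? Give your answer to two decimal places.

£112.71

Three-stage DDM. Project D₁…D_4; terminal Gordon value at t=4 with g = 0.0283; discount at r = 0.121.
D_1 = 7.6507
D_2 = 9.5022
D_3 = 10.6140
D_4 = 11.8558
TV_4 = 12.1913/(0.121−0.0283) = 131.5135
P₀ = Σ Dₜ/(1+r)ᵗ + TV_4/(1+r)^4 = 112.7102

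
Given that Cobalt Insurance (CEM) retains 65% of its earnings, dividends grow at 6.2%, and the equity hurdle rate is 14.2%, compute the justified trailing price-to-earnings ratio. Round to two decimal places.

Payout ratio b = 1 − 0.65 = 0.35.
Justified trailing P/E = b(1+g)/(r−g) = 0.35×(1+0.062)/(0.142−0.062) = 4.6463

4.65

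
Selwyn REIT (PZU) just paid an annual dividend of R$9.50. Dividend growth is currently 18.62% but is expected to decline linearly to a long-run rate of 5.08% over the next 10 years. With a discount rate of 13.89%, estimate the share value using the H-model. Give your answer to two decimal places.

R$186.31

H-model: P₀ = D₀[(1+g_L) + H(g_S−g_L)]/(r−g_L), with H = 10/2 = 5.
P₀ = 9.50 × [(1+0.0508) + 5×(0.1862−0.0508)] / (0.1389−0.0508)
   = 9.50 × 1.7278 / 0.0881 = 186.3121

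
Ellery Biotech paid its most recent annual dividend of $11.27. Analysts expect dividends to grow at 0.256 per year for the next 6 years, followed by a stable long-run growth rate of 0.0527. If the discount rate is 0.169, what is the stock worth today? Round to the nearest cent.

Two-stage DDM. Project D₁…D_6 at 0.256, terminal growth 0.0527, discount at r = 0.169.
D_1 = 14.1551
D_2 = 17.7788
D_3 = 22.3302
D_4 = 28.0467
D_5 = 35.2267
D_6 = 44.2448
Terminal value at t=6: TV = D_7/(r−g) = 46.5764/(0.169−0.0527) = 400.4854
P₀ = 14.1551/(1+0.169)^1 + 17.7788/(1+0.169)^2 + 22.3302/(1+0.169)^3 + 28.0467/(1+0.169)^4 + 35.2267/(1+0.169)^5 + 44.2448/(1+0.169)^6 + 400.4854/(1+0.169)^6 = 244.5161

$244.52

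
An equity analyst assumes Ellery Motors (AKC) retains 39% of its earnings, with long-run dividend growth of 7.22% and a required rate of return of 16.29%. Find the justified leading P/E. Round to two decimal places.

6.73

Payout ratio b = 1 − 0.39 = 0.61.
Justified leading P/E = b/(r−g) = 0.61/(0.1629−0.0722) = 6.7255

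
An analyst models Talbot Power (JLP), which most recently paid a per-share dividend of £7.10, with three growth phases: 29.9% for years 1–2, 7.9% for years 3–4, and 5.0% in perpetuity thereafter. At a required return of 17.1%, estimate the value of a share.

Three-stage DDM. Project D₁…D_4; terminal Gordon value at t=4 with g = 0.05; discount at r = 0.171.
D_1 = 9.2229
D_2 = 11.9805
D_3 = 12.9270
D_4 = 13.9482
TV_4 = 14.6457/(0.171−0.05) = 121.0385
P₀ = Σ Dₜ/(1+r)ᵗ + TV_4/(1+r)^4 = 96.4536

£96.45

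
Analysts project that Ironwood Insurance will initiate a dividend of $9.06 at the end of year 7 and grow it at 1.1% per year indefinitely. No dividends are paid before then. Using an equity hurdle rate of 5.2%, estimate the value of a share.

Deferred-dividend DDM. At t=6 the remaining stream is a growing perpetuity with first payment D_7 = 9.06.
V_6 = D_7/(r−g) = 9.06/(0.052−0.011) = 220.9756
P₀ = V_6/(1+r)^6 = 220.9756/(1+0.052)^6 = 163.0234

$163.02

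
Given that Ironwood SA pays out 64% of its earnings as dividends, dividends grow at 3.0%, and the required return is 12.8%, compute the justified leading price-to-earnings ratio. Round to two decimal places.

6.53

Justified leading P/E = b/(r−g) = 0.64/(0.128−0.03) = 6.5306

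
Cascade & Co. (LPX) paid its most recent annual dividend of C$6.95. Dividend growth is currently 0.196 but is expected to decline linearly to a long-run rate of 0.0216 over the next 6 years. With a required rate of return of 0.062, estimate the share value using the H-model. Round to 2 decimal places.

H-model: P₀ = D₀[(1+g_L) + H(g_S−g_L)]/(r−g_L), with H = 6/2 = 3.
P₀ = 6.95 × [(1+0.0216) + 3×(0.196−0.0216)] / (0.062−0.0216)
   = 6.95 × 1.5448 / 0.0404 = 265.7515

C$265.75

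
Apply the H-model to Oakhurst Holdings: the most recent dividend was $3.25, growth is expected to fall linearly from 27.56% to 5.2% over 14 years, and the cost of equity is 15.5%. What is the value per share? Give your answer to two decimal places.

$82.58

H-model: P₀ = D₀[(1+g_L) + H(g_S−g_L)]/(r−g_L), with H = 14/2 = 7.
P₀ = 3.25 × [(1+0.052) + 7×(0.2756−0.052)] / (0.155−0.052)
   = 3.25 × 2.6172 / 0.103 = 82.5816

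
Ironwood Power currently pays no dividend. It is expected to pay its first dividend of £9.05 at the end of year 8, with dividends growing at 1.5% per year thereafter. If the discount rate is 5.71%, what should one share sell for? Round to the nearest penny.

Deferred-dividend DDM. At t=7 the remaining stream is a growing perpetuity with first payment D_8 = 9.05.
V_7 = D_8/(r−g) = 9.05/(0.0571−0.015) = 214.9644
P₀ = V_7/(1+r)^7 = 214.9644/(1+0.0571)^7 = 145.7317

£145.73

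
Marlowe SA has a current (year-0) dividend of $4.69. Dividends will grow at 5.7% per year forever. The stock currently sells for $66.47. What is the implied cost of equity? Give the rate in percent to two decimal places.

13.16%

Rearranging the constant-growth DDM: r = D₁/P₀ + g.
D₁ = 4.69 × (1 + 0.057) = 4.9573.
r = 4.9573 / 66.47 + 0.057 = 0.07458 + 0.057 = 0.13158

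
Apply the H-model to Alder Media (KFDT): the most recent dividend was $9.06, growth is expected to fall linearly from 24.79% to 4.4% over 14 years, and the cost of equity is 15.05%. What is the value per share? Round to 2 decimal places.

H-model: P₀ = D₀[(1+g_L) + H(g_S−g_L)]/(r−g_L), with H = 14/2 = 7.
P₀ = 9.06 × [(1+0.044) + 7×(0.2479−0.044)] / (0.1505−0.044)
   = 9.06 × 2.4713 / 0.1065 = 210.2345

$210.23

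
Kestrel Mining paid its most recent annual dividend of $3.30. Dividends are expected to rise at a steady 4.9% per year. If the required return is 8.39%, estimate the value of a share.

$99.19

Gordon growth model: P₀ = D₁/(r − g). D₁ = 3.30 × (1 + 0.049) = 3.4617.
P₀ = 3.4617 / (0.0839 − 0.049) = 3.4617 / 0.0349 = 99.1891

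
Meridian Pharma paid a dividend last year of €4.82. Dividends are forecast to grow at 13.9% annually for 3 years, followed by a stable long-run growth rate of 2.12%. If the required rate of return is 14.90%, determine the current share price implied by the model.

Two-stage DDM. Project D₁…D_3 at 0.139, terminal growth 0.0212, discount at r = 0.149.
D_1 = 5.4900
D_2 = 6.2531
D_3 = 7.1223
Terminal value at t=3: TV = D_4/(r−g) = 7.2733/(0.149−0.0212) = 56.9113
P₀ = 5.4900/(1+0.149)^1 + 6.2531/(1+0.149)^2 + 7.1223/(1+0.149)^3 + 56.9113/(1+0.149)^3 = 51.7276

€51.73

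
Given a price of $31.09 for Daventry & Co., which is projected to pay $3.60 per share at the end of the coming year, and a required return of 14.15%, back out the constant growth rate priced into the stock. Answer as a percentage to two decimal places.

2.57%

From P₀ = D₁/(r − g), the implied growth is g = r − D₁/P₀.
g = 0.1415 − 3.60/31.09 = 0.1415 − 0.11579 = 0.02571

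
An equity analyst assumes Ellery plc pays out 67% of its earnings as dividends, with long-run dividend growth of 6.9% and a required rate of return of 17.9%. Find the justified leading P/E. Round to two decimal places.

6.09

Justified leading P/E = b/(r−g) = 0.67/(0.179−0.069) = 6.0909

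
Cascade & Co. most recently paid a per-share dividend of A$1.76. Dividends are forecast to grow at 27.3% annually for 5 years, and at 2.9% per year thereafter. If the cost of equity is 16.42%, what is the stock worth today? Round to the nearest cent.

A$32.54

Two-stage DDM. Project D₁…D_5 at 0.273, terminal growth 0.029, discount at r = 0.1642.
D_1 = 2.2405
D_2 = 2.8521
D_3 = 3.6308
D_4 = 4.6220
D_5 = 5.8838
Terminal value at t=5: TV = D_6/(r−g) = 6.0544/(0.1642−0.029) = 44.7810
P₀ = 2.2405/(1+0.1642)^1 + 2.8521/(1+0.1642)^2 + 3.6308/(1+0.1642)^3 + 4.6220/(1+0.1642)^4 + 5.8838/(1+0.1642)^5 + 44.7810/(1+0.1642)^5 = 32.5360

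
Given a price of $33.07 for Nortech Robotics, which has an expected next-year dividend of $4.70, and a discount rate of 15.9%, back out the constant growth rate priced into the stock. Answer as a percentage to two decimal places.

From P₀ = D₁/(r − g), the implied growth is g = r − D₁/P₀.
g = 0.159 − 4.70/33.07 = 0.159 − 0.14212 = 0.01688

1.69%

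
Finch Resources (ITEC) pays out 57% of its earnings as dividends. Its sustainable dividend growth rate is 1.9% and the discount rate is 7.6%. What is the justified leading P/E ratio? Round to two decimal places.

Justified leading P/E = b/(r−g) = 0.57/(0.076−0.019) = 10.0000

10.00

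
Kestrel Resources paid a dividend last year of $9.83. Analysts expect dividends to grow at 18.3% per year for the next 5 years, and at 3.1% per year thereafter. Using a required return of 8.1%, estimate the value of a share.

$383.10

Two-stage DDM. Project D₁…D_5 at 0.183, terminal growth 0.031, discount at r = 0.081.
D_1 = 11.6289
D_2 = 13.7570
D_3 = 16.2745
D_4 = 19.2527
D_5 = 22.7760
Terminal value at t=5: TV = D_6/(r−g) = 23.4820/(0.081−0.031) = 469.6409
P₀ = 11.6289/(1+0.081)^1 + 13.7570/(1+0.081)^2 + 16.2745/(1+0.081)^3 + 19.2527/(1+0.081)^4 + 22.7760/(1+0.081)^5 + 469.6409/(1+0.081)^5 = 383.0960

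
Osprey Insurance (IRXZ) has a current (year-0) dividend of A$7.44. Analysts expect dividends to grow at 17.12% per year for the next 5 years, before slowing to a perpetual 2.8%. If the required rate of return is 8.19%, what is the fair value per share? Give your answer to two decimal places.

A$258.45

Two-stage DDM. Project D₁…D_5 at 0.1712, terminal growth 0.028, discount at r = 0.0819.
D_1 = 8.7137
D_2 = 10.2055
D_3 = 11.9527
D_4 = 13.9990
D_5 = 16.3956
Terminal value at t=5: TV = D_6/(r−g) = 16.8547/(0.0819−0.028) = 312.7034
P₀ = 8.7137/(1+0.0819)^1 + 10.2055/(1+0.0819)^2 + 11.9527/(1+0.0819)^3 + 13.9990/(1+0.0819)^4 + 16.3956/(1+0.0819)^5 + 312.7034/(1+0.0819)^5 = 258.4486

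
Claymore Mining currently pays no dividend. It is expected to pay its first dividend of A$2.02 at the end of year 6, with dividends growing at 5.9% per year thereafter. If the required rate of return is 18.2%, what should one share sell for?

Deferred-dividend DDM. At t=5 the remaining stream is a growing perpetuity with first payment D_6 = 2.02.
V_5 = D_6/(r−g) = 2.02/(0.182−0.059) = 16.4228
P₀ = V_5/(1+r)^5 = 16.4228/(1+0.182)^5 = 7.1180

A$7.12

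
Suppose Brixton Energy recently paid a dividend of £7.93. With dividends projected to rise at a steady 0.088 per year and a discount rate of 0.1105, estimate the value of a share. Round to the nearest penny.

£383.46

Gordon growth model: P₀ = D₁/(r − g). D₁ = 7.93 × (1 + 0.088) = 8.6278.
P₀ = 8.6278 / (0.1105 − 0.088) = 8.6278 / 0.0225 = 383.4596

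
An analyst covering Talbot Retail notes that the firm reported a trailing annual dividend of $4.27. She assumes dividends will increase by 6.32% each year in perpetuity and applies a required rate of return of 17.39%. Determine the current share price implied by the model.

$41.01

Gordon growth model: P₀ = D₁/(r − g). D₁ = 4.27 × (1 + 0.0632) = 4.5399.
P₀ = 4.5399 / (0.1739 − 0.0632) = 4.5399 / 0.1107 = 41.0105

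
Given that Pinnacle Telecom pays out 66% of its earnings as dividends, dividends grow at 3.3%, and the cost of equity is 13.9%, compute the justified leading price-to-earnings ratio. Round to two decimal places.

6.23

Justified leading P/E = b/(r−g) = 0.66/(0.139−0.033) = 6.2264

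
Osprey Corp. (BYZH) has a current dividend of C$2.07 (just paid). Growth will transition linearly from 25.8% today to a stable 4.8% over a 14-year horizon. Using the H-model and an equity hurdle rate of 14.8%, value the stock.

C$52.12

H-model: P₀ = D₀[(1+g_L) + H(g_S−g_L)]/(r−g_L), with H = 14/2 = 7.
P₀ = 2.07 × [(1+0.048) + 7×(0.258−0.048)] / (0.148−0.048)
   = 2.07 × 2.5180 / 0.1 = 52.1226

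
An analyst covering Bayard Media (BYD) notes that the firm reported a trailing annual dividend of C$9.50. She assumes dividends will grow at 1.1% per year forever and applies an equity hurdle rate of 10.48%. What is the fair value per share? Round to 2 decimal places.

Gordon growth model: P₀ = D₁/(r − g). D₁ = 9.50 × (1 + 0.011) = 9.6045.
P₀ = 9.6045 / (0.1048 − 0.011) = 9.6045 / 0.0938 = 102.3934

C$102.39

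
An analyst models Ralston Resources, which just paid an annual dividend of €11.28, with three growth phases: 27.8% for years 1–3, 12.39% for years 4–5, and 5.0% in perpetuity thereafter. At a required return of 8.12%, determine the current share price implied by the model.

Three-stage DDM. Project D₁…D_5; terminal Gordon value at t=5 with g = 0.05; discount at r = 0.0812.
D_1 = 14.4158
D_2 = 18.4234
D_3 = 23.5452
D_4 = 26.4624
D_5 = 29.7411
TV_5 = 31.2282/(0.0812−0.05) = 1000.9023
P₀ = Σ Dₜ/(1+r)ᵗ + TV_5/(1+r)^5 = 764.6412

€764.64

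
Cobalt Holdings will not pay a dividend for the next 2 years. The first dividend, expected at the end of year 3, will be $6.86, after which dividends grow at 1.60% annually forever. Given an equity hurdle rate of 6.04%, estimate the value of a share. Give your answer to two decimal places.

$137.40

Deferred-dividend DDM. At t=2 the remaining stream is a growing perpetuity with first payment D_3 = 6.86.
V_2 = D_3/(r−g) = 6.86/(0.0604−0.016) = 154.5045
P₀ = V_2/(1+r)^2 = 154.5045/(1+0.0604)^2 = 137.4047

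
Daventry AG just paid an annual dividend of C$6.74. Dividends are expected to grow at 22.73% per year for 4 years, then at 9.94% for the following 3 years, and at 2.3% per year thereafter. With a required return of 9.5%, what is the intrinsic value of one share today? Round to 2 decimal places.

Three-stage DDM. Project D₁…D_7; terminal Gordon value at t=7 with g = 0.023; discount at r = 0.095.
D_1 = 8.2720
D_2 = 10.1522
D_3 = 12.4598
D_4 = 15.2919
D_5 = 16.8120
D_6 = 18.4831
D_7 = 20.3203
TV_7 = 20.7877/(0.095−0.023) = 288.7175
P₀ = Σ Dₜ/(1+r)ᵗ + TV_7/(1+r)^7 = 221.2741

C$221.27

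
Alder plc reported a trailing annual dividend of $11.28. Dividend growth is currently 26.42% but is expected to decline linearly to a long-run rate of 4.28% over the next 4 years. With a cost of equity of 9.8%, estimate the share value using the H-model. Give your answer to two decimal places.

H-model: P₀ = D₀[(1+g_L) + H(g_S−g_L)]/(r−g_L), with H = 4/2 = 2.
P₀ = 11.28 × [(1+0.0428) + 2×(0.2642−0.0428)] / (0.098−0.0428)
   = 11.28 × 1.4856 / 0.0552 = 303.5791

$303.58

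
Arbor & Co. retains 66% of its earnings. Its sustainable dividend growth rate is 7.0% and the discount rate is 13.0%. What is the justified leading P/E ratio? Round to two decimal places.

5.67

Payout ratio b = 1 − 0.66 = 0.34.
Justified leading P/E = b/(r−g) = 0.34/(0.13−0.07) = 5.6667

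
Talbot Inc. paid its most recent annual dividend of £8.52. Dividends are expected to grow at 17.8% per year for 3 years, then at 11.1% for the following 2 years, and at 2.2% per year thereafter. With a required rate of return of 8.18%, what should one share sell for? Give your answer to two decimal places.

£251.58

Three-stage DDM. Project D₁…D_5; terminal Gordon value at t=5 with g = 0.022; discount at r = 0.0818.
D_1 = 10.0366
D_2 = 11.8231
D_3 = 13.9276
D_4 = 15.4735
D_5 = 17.1911
TV_5 = 17.5693/(0.0818−0.022) = 293.8010
P₀ = Σ Dₜ/(1+r)ᵗ + TV_5/(1+r)^5 = 251.5804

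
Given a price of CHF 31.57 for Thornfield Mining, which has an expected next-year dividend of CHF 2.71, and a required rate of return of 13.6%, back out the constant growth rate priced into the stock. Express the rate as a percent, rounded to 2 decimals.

From P₀ = D₁/(r − g), the implied growth is g = r − D₁/P₀.
g = 0.136 − 2.71/31.57 = 0.136 − 0.08584 = 0.05016

5.02%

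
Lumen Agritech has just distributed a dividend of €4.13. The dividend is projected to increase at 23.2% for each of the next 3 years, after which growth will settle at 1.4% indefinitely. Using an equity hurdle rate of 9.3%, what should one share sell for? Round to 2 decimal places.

Two-stage DDM. Project D₁…D_3 at 0.232, terminal growth 0.014, discount at r = 0.093.
D_1 = 5.0882
D_2 = 6.2686
D_3 = 7.7229
Terminal value at t=3: TV = D_4/(r−g) = 7.8311/(0.093−0.014) = 99.1272
P₀ = 5.0882/(1+0.093)^1 + 6.2686/(1+0.093)^2 + 7.7229/(1+0.093)^3 + 99.1272/(1+0.093)^3 = 91.7329

€91.73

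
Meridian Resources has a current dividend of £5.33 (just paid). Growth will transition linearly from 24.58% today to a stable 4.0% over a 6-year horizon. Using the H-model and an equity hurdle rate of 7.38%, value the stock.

H-model: P₀ = D₀[(1+g_L) + H(g_S−g_L)]/(r−g_L), with H = 6/2 = 3.
P₀ = 5.33 × [(1+0.04) + 3×(0.2458−0.04)] / (0.0738−0.04)
   = 5.33 × 1.6574 / 0.0338 = 261.3592

£261.36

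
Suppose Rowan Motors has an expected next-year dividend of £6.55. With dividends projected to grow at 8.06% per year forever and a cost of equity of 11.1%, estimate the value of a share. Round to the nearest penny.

£215.46

Gordon growth model: P₀ = D₁/(r − g), with D₁ = 6.55 given directly.
P₀ = 6.5500 / (0.111 − 0.0806) = 6.5500 / 0.0304 = 215.4605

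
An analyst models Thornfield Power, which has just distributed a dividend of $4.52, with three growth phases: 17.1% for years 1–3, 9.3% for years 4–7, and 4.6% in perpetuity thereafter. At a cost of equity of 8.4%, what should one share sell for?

$201.24

Three-stage DDM. Project D₁…D_7; terminal Gordon value at t=7 with g = 0.046; discount at r = 0.084.
D_1 = 5.2929
D_2 = 6.1980
D_3 = 7.2579
D_4 = 7.9329
D_5 = 8.6706
D_6 = 9.4770
D_7 = 10.3583
TV_7 = 10.8348/(0.084−0.046) = 285.1267
P₀ = Σ Dₜ/(1+r)ᵗ + TV_7/(1+r)^7 = 201.2430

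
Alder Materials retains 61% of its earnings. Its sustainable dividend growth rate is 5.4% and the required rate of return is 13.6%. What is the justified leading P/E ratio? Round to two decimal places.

Payout ratio b = 1 − 0.61 = 0.39.
Justified leading P/E = b/(r−g) = 0.39/(0.136−0.054) = 4.7561

4.76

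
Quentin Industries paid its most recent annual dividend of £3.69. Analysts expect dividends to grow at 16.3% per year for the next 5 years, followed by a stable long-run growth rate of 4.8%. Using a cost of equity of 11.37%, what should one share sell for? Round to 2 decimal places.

£94.14

Two-stage DDM. Project D₁…D_5 at 0.163, terminal growth 0.048, discount at r = 0.1137.
D_1 = 4.2915
D_2 = 4.9910
D_3 = 5.8045
D_4 = 6.7506
D_5 = 7.8510
Terminal value at t=5: TV = D_6/(r−g) = 8.2278/(0.1137−0.048) = 125.2336
P₀ = 4.2915/(1+0.1137)^1 + 4.9910/(1+0.1137)^2 + 5.8045/(1+0.1137)^3 + 6.7506/(1+0.1137)^4 + 7.8510/(1+0.1137)^5 + 125.2336/(1+0.1137)^5 = 94.1433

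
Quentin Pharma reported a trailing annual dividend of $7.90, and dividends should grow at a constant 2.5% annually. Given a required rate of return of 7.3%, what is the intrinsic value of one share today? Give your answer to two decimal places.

$168.70

Gordon growth model: P₀ = D₁/(r − g). D₁ = 7.90 × (1 + 0.025) = 8.0975.
P₀ = 8.0975 / (0.073 − 0.025) = 8.0975 / 0.048 = 168.6979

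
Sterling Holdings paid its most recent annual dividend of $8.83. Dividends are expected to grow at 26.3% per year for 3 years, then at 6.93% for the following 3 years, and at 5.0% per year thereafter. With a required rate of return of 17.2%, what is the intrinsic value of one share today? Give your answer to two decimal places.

Three-stage DDM. Project D₁…D_6; terminal Gordon value at t=6 with g = 0.05; discount at r = 0.172.
D_1 = 11.1523
D_2 = 14.0853
D_3 = 17.7898
D_4 = 19.0226
D_5 = 20.3409
D_6 = 21.7505
TV_6 = 22.8380/(0.172−0.05) = 187.1970
P₀ = Σ Dₜ/(1+r)ᵗ + TV_6/(1+r)^6 = 130.7272

$130.73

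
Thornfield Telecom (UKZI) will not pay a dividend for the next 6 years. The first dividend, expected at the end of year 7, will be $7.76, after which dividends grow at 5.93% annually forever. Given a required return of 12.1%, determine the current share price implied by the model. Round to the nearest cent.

Deferred-dividend DDM. At t=6 the remaining stream is a growing perpetuity with first payment D_7 = 7.76.
V_6 = D_7/(r−g) = 7.76/(0.121−0.0593) = 125.7699
P₀ = V_6/(1+r)^6 = 125.7699/(1+0.121)^6 = 63.3786

$63.38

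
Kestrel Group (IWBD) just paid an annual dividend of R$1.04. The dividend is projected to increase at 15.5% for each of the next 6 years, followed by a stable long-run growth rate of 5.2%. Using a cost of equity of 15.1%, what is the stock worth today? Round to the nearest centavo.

Two-stage DDM. Project D₁…D_6 at 0.155, terminal growth 0.052, discount at r = 0.151.
D_1 = 1.2012
D_2 = 1.3874
D_3 = 1.6024
D_4 = 1.8508
D_5 = 2.1377
D_6 = 2.4690
Terminal value at t=6: TV = D_7/(r−g) = 2.5974/(0.151−0.052) = 26.2365
P₀ = 1.2012/(1+0.151)^1 + 1.3874/(1+0.151)^2 + 1.6024/(1+0.151)^3 + 1.8508/(1+0.151)^4 + 2.1377/(1+0.151)^5 + 2.4690/(1+0.151)^6 + 26.2365/(1+0.151)^6 = 17.6001

R$17.60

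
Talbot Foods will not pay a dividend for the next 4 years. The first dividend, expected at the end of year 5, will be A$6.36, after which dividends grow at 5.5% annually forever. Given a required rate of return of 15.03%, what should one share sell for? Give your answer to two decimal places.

Deferred-dividend DDM. At t=4 the remaining stream is a growing perpetuity with first payment D_5 = 6.36.
V_4 = D_5/(r−g) = 6.36/(0.1503−0.055) = 66.7366
P₀ = V_4/(1+r)^4 = 66.7366/(1+0.1503)^4 = 38.1171

A$38.12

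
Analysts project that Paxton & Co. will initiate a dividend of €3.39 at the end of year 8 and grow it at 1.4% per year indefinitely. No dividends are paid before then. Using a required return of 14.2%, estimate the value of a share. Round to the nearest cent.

€10.46

Deferred-dividend DDM. At t=7 the remaining stream is a growing perpetuity with first payment D_8 = 3.39.
V_7 = D_8/(r−g) = 3.39/(0.142−0.014) = 26.4844
P₀ = V_7/(1+r)^7 = 26.4844/(1+0.142)^7 = 10.4551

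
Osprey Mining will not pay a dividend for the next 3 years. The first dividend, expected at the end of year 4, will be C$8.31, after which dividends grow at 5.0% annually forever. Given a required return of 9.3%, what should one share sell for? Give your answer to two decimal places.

Deferred-dividend DDM. At t=3 the remaining stream is a growing perpetuity with first payment D_4 = 8.31.
V_3 = D_4/(r−g) = 8.31/(0.093−0.05) = 193.2558
P₀ = V_3/(1+r)^3 = 193.2558/(1+0.093)^3 = 148.0035

C$148.00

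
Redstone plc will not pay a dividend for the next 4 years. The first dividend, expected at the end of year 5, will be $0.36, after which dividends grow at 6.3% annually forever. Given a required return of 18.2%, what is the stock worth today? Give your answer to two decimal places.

$1.55

Deferred-dividend DDM. At t=4 the remaining stream is a growing perpetuity with first payment D_5 = 0.36.
V_4 = D_5/(r−g) = 0.36/(0.182−0.063) = 3.0252
P₀ = V_4/(1+r)^4 = 3.0252/(1+0.182)^4 = 1.5498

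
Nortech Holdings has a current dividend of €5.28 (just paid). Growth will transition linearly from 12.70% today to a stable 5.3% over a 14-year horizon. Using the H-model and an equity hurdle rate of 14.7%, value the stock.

€88.24

H-model: P₀ = D₀[(1+g_L) + H(g_S−g_L)]/(r−g_L), with H = 14/2 = 7.
P₀ = 5.28 × [(1+0.053) + 7×(0.127−0.053)] / (0.147−0.053)
   = 5.28 × 1.5710 / 0.094 = 88.2434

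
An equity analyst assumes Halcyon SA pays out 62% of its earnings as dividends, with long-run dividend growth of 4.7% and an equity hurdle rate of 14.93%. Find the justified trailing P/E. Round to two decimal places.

6.35

Justified trailing P/E = b(1+g)/(r−g) = 0.62×(1+0.047)/(0.1493−0.047) = 6.3455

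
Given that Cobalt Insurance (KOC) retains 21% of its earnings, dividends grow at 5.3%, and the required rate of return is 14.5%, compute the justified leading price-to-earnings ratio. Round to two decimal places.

8.59

Payout ratio b = 1 − 0.21 = 0.79.
Justified leading P/E = b/(r−g) = 0.79/(0.145−0.053) = 8.5870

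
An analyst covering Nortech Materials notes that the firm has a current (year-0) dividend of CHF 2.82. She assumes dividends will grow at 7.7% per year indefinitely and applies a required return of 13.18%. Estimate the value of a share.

Gordon growth model: P₀ = D₁/(r − g). D₁ = 2.82 × (1 + 0.077) = 3.0371.
P₀ = 3.0371 / (0.1318 − 0.077) = 3.0371 / 0.0548 = 55.4223

CHF 55.42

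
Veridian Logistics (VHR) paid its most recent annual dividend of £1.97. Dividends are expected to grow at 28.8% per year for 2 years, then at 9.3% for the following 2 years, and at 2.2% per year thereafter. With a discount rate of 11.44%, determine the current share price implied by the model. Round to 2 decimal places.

Three-stage DDM. Project D₁…D_4; terminal Gordon value at t=4 with g = 0.022; discount at r = 0.1144.
D_1 = 2.5374
D_2 = 3.2681
D_3 = 3.5721
D_4 = 3.9043
TV_4 = 3.9901/(0.1144−0.022) = 43.1834
P₀ = Σ Dₜ/(1+r)ᵗ + TV_4/(1+r)^4 = 38.0206

£38.02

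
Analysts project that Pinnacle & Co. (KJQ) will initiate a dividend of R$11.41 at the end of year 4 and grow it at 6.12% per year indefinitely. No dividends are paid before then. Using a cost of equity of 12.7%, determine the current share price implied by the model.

R$121.14

Deferred-dividend DDM. At t=3 the remaining stream is a growing perpetuity with first payment D_4 = 11.41.
V_3 = D_4/(r−g) = 11.41/(0.127−0.0612) = 173.4043
P₀ = V_3/(1+r)^3 = 173.4043/(1+0.127)^3 = 121.1401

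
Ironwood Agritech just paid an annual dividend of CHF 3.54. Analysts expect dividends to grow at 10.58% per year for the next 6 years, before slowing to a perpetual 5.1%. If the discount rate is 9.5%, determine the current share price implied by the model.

Two-stage DDM. Project D₁…D_6 at 0.1058, terminal growth 0.051, discount at r = 0.095.
D_1 = 3.9145
D_2 = 4.3287
D_3 = 4.7867
D_4 = 5.2931
D_5 = 5.8531
D_6 = 6.4724
Terminal value at t=6: TV = D_7/(r−g) = 6.8025/(0.095−0.051) = 154.6012
P₀ = 3.9145/(1+0.095)^1 + 4.3287/(1+0.095)^2 + 4.7867/(1+0.095)^3 + 5.2931/(1+0.095)^4 + 5.8531/(1+0.095)^5 + 6.4724/(1+0.095)^6 + 154.6012/(1+0.095)^6 = 111.6721

CHF 111.67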